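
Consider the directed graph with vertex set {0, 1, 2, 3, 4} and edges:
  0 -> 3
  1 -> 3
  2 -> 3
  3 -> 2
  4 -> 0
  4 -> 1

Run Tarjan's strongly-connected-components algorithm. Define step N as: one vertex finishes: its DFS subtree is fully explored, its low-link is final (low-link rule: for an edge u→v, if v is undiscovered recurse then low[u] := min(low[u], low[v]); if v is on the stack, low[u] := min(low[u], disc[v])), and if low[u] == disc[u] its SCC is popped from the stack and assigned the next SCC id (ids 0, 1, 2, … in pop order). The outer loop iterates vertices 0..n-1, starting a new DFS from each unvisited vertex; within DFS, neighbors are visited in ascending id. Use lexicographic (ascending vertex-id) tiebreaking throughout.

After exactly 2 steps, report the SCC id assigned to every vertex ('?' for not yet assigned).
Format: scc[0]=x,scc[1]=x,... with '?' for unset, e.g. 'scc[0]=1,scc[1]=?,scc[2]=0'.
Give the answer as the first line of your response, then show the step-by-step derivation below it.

scc[0]=?,scc[1]=?,scc[2]=0,scc[3]=0,scc[4]=?

step 1: low=(low[0]=0,low[1]=?,low[2]=1,low[3]=1,low[4]=?); scc=(scc[0]=?,scc[1]=?,scc[2]=?,scc[3]=?,scc[4]=?)
step 2: low=(low[0]=0,low[1]=?,low[2]=1,low[3]=1,low[4]=?); scc=(scc[0]=?,scc[1]=?,scc[2]=0,scc[3]=0,scc[4]=?)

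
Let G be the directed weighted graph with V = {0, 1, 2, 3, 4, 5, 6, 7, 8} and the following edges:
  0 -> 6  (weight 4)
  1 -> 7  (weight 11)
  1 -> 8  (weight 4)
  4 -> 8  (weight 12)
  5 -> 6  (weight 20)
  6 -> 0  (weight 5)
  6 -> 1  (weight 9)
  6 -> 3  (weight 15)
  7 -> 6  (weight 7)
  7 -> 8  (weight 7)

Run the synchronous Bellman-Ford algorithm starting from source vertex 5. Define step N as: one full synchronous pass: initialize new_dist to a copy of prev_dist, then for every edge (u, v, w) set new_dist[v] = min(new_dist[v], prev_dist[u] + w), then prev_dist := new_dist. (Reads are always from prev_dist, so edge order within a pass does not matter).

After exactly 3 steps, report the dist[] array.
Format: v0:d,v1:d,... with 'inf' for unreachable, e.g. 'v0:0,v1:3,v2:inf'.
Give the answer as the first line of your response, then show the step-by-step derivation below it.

v0:25,v1:29,v2:inf,v3:35,v4:inf,v5:0,v6:20,v7:40,v8:33

step 1: dist = v0:inf,v1:inf,v2:inf,v3:inf,v4:inf,v5:0,v6:20,v7:inf,v8:inf
step 2: dist = v0:25,v1:29,v2:inf,v3:35,v4:inf,v5:0,v6:20,v7:inf,v8:inf
step 3: dist = v0:25,v1:29,v2:inf,v3:35,v4:inf,v5:0,v6:20,v7:40,v8:33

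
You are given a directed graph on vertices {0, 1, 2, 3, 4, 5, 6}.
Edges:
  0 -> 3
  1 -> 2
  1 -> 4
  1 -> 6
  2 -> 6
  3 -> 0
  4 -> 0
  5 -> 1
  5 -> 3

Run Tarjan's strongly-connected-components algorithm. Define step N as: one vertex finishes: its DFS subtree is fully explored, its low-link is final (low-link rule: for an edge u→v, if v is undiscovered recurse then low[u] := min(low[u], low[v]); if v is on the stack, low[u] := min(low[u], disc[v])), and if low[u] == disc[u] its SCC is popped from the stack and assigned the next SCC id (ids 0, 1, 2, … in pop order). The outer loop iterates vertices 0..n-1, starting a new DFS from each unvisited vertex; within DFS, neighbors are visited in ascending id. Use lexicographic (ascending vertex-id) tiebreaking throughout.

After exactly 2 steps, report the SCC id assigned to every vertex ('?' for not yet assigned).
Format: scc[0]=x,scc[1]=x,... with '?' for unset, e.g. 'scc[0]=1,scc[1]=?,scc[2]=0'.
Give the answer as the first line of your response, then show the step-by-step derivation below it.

scc[0]=0,scc[1]=?,scc[2]=?,scc[3]=0,scc[4]=?,scc[5]=?,scc[6]=?

step 1: low=(low[0]=0,low[1]=?,low[2]=?,low[3]=0,low[4]=?,low[5]=?,low[6]=?); scc=(scc[0]=?,scc[1]=?,scc[2]=?,scc[3]=?,scc[4]=?,scc[5]=?,scc[6]=?)
step 2: low=(low[0]=0,low[1]=?,low[2]=?,low[3]=0,low[4]=?,low[5]=?,low[6]=?); scc=(scc[0]=0,scc[1]=?,scc[2]=?,scc[3]=0,scc[4]=?,scc[5]=?,scc[6]=?)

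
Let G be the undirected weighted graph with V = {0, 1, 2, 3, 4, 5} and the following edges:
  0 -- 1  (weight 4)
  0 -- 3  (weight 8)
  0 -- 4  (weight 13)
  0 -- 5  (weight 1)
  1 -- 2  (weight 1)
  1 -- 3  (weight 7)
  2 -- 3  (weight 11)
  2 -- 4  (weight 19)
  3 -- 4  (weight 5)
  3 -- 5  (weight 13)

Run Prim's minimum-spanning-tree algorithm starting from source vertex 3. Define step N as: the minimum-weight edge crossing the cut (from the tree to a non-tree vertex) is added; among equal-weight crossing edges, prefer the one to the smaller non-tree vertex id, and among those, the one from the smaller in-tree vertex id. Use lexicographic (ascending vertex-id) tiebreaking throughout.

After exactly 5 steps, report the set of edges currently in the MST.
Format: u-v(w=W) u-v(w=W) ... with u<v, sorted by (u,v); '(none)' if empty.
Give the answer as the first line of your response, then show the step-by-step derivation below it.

0-1(w=4) 0-5(w=1) 1-2(w=1) 1-3(w=7) 3-4(w=5)

step 1: add edge 3-4 (w=5); MST = {3-4(w=5)}
step 2: add edge 1-3 (w=7); MST = {1-3(w=7) 3-4(w=5)}
step 3: add edge 1-2 (w=1); MST = {1-2(w=1) 1-3(w=7) 3-4(w=5)}
step 4: add edge 0-1 (w=4); MST = {0-1(w=4) 1-2(w=1) 1-3(w=7) 3-4(w=5)}
step 5: add edge 0-5 (w=1); MST = {0-1(w=4) 0-5(w=1) 1-2(w=1) 1-3(w=7) 3-4(w=5)}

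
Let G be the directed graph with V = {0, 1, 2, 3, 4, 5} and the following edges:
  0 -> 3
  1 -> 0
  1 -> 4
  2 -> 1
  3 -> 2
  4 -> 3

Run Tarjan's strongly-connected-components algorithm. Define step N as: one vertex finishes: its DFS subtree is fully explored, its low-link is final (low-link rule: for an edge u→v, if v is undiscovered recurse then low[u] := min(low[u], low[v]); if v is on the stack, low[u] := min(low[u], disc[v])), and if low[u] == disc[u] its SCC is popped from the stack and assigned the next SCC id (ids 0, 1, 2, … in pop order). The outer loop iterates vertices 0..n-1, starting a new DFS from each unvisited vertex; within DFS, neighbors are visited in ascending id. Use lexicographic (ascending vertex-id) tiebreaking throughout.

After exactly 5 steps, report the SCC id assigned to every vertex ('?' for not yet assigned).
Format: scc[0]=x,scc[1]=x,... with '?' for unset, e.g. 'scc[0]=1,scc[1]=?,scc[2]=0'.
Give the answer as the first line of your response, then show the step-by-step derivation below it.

scc[0]=0,scc[1]=0,scc[2]=0,scc[3]=0,scc[4]=0,scc[5]=?

step 1: low=(low[0]=0,low[1]=0,low[2]=2,low[3]=1,low[4]=1,low[5]=?); scc=(scc[0]=?,scc[1]=?,scc[2]=?,scc[3]=?,scc[4]=?,scc[5]=?)
step 2: low=(low[0]=0,low[1]=0,low[2]=2,low[3]=1,low[4]=1,low[5]=?); scc=(scc[0]=?,scc[1]=?,scc[2]=?,scc[3]=?,scc[4]=?,scc[5]=?)
step 3: low=(low[0]=0,low[1]=0,low[2]=0,low[3]=1,low[4]=1,low[5]=?); scc=(scc[0]=?,scc[1]=?,scc[2]=?,scc[3]=?,scc[4]=?,scc[5]=?)
step 4: low=(low[0]=0,low[1]=0,low[2]=0,low[3]=0,low[4]=1,low[5]=?); scc=(scc[0]=?,scc[1]=?,scc[2]=?,scc[3]=?,scc[4]=?,scc[5]=?)
step 5: low=(low[0]=0,low[1]=0,low[2]=0,low[3]=0,low[4]=1,low[5]=?); scc=(scc[0]=0,scc[1]=0,scc[2]=0,scc[3]=0,scc[4]=0,scc[5]=?)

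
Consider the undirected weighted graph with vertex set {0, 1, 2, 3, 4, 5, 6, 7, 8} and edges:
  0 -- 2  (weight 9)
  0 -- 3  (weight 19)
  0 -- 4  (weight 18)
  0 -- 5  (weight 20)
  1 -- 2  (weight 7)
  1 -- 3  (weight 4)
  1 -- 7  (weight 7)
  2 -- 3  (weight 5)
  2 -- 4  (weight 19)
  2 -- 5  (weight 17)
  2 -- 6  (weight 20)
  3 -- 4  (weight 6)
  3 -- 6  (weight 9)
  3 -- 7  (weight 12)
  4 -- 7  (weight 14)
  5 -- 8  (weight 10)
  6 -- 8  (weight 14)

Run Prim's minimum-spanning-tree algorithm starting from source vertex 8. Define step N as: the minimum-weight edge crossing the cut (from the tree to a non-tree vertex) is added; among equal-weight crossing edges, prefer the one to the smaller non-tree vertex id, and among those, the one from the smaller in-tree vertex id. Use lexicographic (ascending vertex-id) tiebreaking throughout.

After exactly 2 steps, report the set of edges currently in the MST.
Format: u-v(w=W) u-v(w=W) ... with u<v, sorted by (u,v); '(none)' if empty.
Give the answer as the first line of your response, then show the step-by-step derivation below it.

5-8(w=10) 6-8(w=14)

step 1: add edge 5-8 (w=10); MST = {5-8(w=10)}
step 2: add edge 6-8 (w=14); MST = {5-8(w=10) 6-8(w=14)}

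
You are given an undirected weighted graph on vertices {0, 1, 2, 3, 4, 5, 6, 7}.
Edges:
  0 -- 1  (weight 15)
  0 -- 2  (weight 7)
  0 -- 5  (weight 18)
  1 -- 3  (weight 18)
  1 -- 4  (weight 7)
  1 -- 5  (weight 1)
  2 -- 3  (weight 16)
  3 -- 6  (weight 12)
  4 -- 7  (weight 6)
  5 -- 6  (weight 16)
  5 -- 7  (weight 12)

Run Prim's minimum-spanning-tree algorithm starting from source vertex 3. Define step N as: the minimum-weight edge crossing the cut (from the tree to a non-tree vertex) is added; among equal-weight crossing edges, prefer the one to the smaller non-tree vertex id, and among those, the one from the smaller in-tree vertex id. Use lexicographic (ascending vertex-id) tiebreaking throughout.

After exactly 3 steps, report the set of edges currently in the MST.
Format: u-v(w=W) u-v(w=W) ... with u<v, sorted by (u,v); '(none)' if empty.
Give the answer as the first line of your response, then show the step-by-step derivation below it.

0-2(w=7) 2-3(w=16) 3-6(w=12)

step 1: add edge 3-6 (w=12); MST = {3-6(w=12)}
step 2: add edge 2-3 (w=16); MST = {2-3(w=16) 3-6(w=12)}
step 3: add edge 0-2 (w=7); MST = {0-2(w=7) 2-3(w=16) 3-6(w=12)}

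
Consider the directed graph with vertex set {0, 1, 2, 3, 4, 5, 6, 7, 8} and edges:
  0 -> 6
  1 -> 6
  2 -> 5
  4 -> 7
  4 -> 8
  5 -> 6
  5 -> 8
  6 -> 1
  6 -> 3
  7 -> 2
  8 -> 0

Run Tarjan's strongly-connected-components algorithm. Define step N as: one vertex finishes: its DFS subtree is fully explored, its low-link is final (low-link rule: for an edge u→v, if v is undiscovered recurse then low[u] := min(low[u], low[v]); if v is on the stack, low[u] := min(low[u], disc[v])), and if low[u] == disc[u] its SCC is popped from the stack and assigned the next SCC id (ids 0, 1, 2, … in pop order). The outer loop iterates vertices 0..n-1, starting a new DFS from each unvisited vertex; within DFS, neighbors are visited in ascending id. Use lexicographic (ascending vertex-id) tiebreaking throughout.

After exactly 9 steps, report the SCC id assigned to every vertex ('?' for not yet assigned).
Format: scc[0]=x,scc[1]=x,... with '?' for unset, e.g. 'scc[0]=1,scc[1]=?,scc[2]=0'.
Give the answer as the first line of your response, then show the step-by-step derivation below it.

scc[0]=2,scc[1]=1,scc[2]=5,scc[3]=0,scc[4]=7,scc[5]=4,scc[6]=1,scc[7]=6,scc[8]=3

step 1: low=(low[0]=0,low[1]=1,low[2]=?,low[3]=?,low[4]=?,low[5]=?,low[6]=1,low[7]=?,low[8]=?); scc=(scc[0]=?,scc[1]=?,scc[2]=?,scc[3]=?,scc[4]=?,scc[5]=?,scc[6]=?,scc[7]=?,scc[8]=?)
step 2: low=(low[0]=0,low[1]=1,low[2]=?,low[3]=3,low[4]=?,low[5]=?,low[6]=1,low[7]=?,low[8]=?); scc=(scc[0]=?,scc[1]=?,scc[2]=?,scc[3]=0,scc[4]=?,scc[5]=?,scc[6]=?,scc[7]=?,scc[8]=?)
step 3: low=(low[0]=0,low[1]=1,low[2]=?,low[3]=3,low[4]=?,low[5]=?,low[6]=1,low[7]=?,low[8]=?); scc=(scc[0]=?,scc[1]=1,scc[2]=?,scc[3]=0,scc[4]=?,scc[5]=?,scc[6]=1,scc[7]=?,scc[8]=?)
step 4: low=(low[0]=0,low[1]=1,low[2]=?,low[3]=3,low[4]=?,low[5]=?,low[6]=1,low[7]=?,low[8]=?); scc=(scc[0]=2,scc[1]=1,scc[2]=?,scc[3]=0,scc[4]=?,scc[5]=?,scc[6]=1,scc[7]=?,scc[8]=?)
step 5: low=(low[0]=0,low[1]=1,low[2]=4,low[3]=3,low[4]=?,low[5]=5,low[6]=1,low[7]=?,low[8]=6); scc=(scc[0]=2,scc[1]=1,scc[2]=?,scc[3]=0,scc[4]=?,scc[5]=?,scc[6]=1,scc[7]=?,scc[8]=3)
step 6: low=(low[0]=0,low[1]=1,low[2]=4,low[3]=3,low[4]=?,low[5]=5,low[6]=1,low[7]=?,low[8]=6); scc=(scc[0]=2,scc[1]=1,scc[2]=?,scc[3]=0,scc[4]=?,scc[5]=4,scc[6]=1,scc[7]=?,scc[8]=3)
step 7: low=(low[0]=0,low[1]=1,low[2]=4,low[3]=3,low[4]=?,low[5]=5,low[6]=1,low[7]=?,low[8]=6); scc=(scc[0]=2,scc[1]=1,scc[2]=5,scc[3]=0,scc[4]=?,scc[5]=4,scc[6]=1,scc[7]=?,scc[8]=3)
step 8: low=(low[0]=0,low[1]=1,low[2]=4,low[3]=3,low[4]=7,low[5]=5,low[6]=1,low[7]=8,low[8]=6); scc=(scc[0]=2,scc[1]=1,scc[2]=5,scc[3]=0,scc[4]=?,scc[5]=4,scc[6]=1,scc[7]=6,scc[8]=3)
step 9: low=(low[0]=0,low[1]=1,low[2]=4,low[3]=3,low[4]=7,low[5]=5,low[6]=1,low[7]=8,low[8]=6); scc=(scc[0]=2,scc[1]=1,scc[2]=5,scc[3]=0,scc[4]=7,scc[5]=4,scc[6]=1,scc[7]=6,scc[8]=3)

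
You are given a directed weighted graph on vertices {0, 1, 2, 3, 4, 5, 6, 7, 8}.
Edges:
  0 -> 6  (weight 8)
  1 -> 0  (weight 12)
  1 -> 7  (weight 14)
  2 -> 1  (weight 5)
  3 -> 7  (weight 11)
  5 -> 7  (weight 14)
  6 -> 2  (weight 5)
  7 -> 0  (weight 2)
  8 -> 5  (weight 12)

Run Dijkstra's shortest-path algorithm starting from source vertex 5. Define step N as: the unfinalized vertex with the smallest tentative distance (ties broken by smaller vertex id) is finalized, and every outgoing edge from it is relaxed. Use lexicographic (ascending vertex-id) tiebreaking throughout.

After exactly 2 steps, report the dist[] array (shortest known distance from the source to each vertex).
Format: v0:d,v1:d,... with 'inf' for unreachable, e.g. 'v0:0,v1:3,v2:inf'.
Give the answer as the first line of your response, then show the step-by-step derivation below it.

v0:16,v1:inf,v2:inf,v3:inf,v4:inf,v5:0,v6:inf,v7:14,v8:inf

step 1: dist = v0:inf,v1:inf,v2:inf,v3:inf,v4:inf,v5:0,v6:inf,v7:14,v8:inf
step 2: dist = v0:16,v1:inf,v2:inf,v3:inf,v4:inf,v5:0,v6:inf,v7:14,v8:inf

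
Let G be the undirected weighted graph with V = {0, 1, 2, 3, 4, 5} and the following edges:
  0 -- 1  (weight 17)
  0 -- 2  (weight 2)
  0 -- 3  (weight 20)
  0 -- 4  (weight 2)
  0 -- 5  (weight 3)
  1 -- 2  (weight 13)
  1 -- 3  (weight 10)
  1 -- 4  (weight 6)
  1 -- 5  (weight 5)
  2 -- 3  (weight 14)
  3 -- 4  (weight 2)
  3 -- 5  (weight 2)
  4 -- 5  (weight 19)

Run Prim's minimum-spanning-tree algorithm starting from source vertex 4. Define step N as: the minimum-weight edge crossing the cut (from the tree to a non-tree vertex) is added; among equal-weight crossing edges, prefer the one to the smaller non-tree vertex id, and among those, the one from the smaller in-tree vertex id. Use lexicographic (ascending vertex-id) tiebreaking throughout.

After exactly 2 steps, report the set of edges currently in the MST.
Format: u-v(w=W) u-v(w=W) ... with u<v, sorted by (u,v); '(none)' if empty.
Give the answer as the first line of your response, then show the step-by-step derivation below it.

0-2(w=2) 0-4(w=2)

step 1: add edge 0-4 (w=2); MST = {0-4(w=2)}
step 2: add edge 0-2 (w=2); MST = {0-2(w=2) 0-4(w=2)}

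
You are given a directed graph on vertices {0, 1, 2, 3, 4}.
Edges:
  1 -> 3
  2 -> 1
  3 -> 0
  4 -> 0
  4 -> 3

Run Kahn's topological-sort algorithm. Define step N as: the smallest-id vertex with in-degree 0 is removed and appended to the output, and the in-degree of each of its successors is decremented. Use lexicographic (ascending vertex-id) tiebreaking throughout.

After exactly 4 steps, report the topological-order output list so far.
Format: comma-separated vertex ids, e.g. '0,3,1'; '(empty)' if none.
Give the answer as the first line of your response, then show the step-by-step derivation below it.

2,1,4,3

step 1: output 2; order=[2]; indeg=(2,0,0,2,0)
step 2: output 1; order=[2,1]; indeg=(2,0,0,1,0)
step 3: output 4; order=[2,1,4]; indeg=(1,0,0,0,0)
step 4: output 3; order=[2,1,4,3]; indeg=(0,0,0,0,0)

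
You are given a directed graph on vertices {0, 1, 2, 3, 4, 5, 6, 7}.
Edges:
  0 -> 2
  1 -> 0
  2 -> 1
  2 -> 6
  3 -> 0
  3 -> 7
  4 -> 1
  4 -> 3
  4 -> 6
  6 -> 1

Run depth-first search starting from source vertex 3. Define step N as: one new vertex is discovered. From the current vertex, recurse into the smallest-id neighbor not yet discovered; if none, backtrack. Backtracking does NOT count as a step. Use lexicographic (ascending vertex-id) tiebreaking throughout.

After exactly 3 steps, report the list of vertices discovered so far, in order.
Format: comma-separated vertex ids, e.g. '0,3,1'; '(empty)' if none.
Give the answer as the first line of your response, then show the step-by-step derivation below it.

3,0,2

step 1: discover 3; path=3; order=3
step 2: discover 0; path=3>0; order=3,0
step 3: discover 2; path=3>0>2; order=3,0,2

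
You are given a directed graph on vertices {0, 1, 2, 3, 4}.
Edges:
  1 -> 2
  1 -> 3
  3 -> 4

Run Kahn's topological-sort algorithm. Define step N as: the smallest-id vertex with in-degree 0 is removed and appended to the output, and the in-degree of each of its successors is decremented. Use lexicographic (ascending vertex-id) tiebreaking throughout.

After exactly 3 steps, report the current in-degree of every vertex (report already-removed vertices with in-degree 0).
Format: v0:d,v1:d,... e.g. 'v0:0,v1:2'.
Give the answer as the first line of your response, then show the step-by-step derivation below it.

v0:0,v1:0,v2:0,v3:0,v4:1

step 1: output 0; order=[0]; indeg=(0,0,1,1,1)
step 2: output 1; order=[0,1]; indeg=(0,0,0,0,1)
step 3: output 2; order=[0,1,2]; indeg=(0,0,0,0,1)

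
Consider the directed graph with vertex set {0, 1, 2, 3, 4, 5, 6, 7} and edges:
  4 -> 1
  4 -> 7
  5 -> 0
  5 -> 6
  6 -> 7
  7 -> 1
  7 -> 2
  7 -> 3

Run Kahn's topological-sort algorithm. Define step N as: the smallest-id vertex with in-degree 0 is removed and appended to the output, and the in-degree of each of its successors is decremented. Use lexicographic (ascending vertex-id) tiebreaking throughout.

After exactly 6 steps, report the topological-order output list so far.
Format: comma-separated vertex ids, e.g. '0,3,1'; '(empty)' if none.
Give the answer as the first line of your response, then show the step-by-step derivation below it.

4,5,0,6,7,1

step 1: output 4; order=[4]; indeg=(1,1,1,1,0,0,1,1)
step 2: output 5; order=[4,5]; indeg=(0,1,1,1,0,0,0,1)
step 3: output 0; order=[4,5,0]; indeg=(0,1,1,1,0,0,0,1)
step 4: output 6; order=[4,5,0,6]; indeg=(0,1,1,1,0,0,0,0)
step 5: output 7; order=[4,5,0,6,7]; indeg=(0,0,0,0,0,0,0,0)
step 6: output 1; order=[4,5,0,6,7,1]; indeg=(0,0,0,0,0,0,0,0)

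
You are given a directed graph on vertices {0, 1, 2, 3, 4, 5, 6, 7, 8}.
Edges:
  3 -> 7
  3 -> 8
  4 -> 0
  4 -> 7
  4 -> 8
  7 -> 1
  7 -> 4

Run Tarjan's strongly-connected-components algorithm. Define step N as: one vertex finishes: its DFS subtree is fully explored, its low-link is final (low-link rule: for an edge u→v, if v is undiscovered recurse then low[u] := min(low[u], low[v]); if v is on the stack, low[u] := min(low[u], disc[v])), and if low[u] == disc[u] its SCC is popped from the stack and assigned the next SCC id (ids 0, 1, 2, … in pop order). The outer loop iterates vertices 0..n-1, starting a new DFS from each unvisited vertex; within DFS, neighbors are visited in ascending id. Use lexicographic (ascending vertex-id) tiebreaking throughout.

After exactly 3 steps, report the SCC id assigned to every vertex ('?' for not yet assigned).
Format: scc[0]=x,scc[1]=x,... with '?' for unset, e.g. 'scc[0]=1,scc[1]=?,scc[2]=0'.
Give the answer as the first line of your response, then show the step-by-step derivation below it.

scc[0]=0,scc[1]=1,scc[2]=2,scc[3]=?,scc[4]=?,scc[5]=?,scc[6]=?,scc[7]=?,scc[8]=?

step 1: low=(low[0]=0,low[1]=?,low[2]=?,low[3]=?,low[4]=?,low[5]=?,low[6]=?,low[7]=?,low[8]=?); scc=(scc[0]=0,scc[1]=?,scc[2]=?,scc[3]=?,scc[4]=?,scc[5]=?,scc[6]=?,scc[7]=?,scc[8]=?)
step 2: low=(low[0]=0,low[1]=1,low[2]=?,low[3]=?,low[4]=?,low[5]=?,low[6]=?,low[7]=?,low[8]=?); scc=(scc[0]=0,scc[1]=1,scc[2]=?,scc[3]=?,scc[4]=?,scc[5]=?,scc[6]=?,scc[7]=?,scc[8]=?)
step 3: low=(low[0]=0,low[1]=1,low[2]=2,low[3]=?,low[4]=?,low[5]=?,low[6]=?,low[7]=?,low[8]=?); scc=(scc[0]=0,scc[1]=1,scc[2]=2,scc[3]=?,scc[4]=?,scc[5]=?,scc[6]=?,scc[7]=?,scc[8]=?)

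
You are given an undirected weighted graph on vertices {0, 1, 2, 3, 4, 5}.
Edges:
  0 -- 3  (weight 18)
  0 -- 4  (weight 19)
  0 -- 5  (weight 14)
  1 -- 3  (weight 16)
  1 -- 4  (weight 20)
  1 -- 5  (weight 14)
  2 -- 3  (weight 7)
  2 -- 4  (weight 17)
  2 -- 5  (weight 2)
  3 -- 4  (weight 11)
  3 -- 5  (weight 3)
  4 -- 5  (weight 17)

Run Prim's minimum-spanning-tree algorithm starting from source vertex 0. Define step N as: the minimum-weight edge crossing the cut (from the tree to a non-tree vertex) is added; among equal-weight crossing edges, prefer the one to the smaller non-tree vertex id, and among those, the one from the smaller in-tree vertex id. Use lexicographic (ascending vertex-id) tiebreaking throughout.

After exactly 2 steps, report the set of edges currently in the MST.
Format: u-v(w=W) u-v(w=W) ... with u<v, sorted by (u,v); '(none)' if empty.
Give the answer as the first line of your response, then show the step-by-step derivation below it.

0-5(w=14) 2-5(w=2)

step 1: add edge 0-5 (w=14); MST = {0-5(w=14)}
step 2: add edge 2-5 (w=2); MST = {0-5(w=14) 2-5(w=2)}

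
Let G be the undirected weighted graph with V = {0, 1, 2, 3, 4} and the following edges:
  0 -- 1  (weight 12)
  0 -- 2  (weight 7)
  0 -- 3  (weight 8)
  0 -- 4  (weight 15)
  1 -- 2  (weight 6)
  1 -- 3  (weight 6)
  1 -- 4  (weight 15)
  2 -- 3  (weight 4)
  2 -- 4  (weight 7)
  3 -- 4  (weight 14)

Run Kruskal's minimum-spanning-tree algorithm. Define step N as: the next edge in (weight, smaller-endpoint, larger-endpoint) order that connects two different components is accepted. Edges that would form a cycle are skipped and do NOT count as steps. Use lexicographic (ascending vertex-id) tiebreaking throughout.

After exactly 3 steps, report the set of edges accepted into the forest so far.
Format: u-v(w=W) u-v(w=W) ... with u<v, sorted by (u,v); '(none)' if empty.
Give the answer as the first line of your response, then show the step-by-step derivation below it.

0-2(w=7) 1-2(w=6) 2-3(w=4)

step 1: add edge 2-3 (w=4); MST = {2-3(w=4)}
step 2: add edge 1-2 (w=6); MST = {1-2(w=6) 2-3(w=4)}
step 3: add edge 0-2 (w=7); MST = {0-2(w=7) 1-2(w=6) 2-3(w=4)}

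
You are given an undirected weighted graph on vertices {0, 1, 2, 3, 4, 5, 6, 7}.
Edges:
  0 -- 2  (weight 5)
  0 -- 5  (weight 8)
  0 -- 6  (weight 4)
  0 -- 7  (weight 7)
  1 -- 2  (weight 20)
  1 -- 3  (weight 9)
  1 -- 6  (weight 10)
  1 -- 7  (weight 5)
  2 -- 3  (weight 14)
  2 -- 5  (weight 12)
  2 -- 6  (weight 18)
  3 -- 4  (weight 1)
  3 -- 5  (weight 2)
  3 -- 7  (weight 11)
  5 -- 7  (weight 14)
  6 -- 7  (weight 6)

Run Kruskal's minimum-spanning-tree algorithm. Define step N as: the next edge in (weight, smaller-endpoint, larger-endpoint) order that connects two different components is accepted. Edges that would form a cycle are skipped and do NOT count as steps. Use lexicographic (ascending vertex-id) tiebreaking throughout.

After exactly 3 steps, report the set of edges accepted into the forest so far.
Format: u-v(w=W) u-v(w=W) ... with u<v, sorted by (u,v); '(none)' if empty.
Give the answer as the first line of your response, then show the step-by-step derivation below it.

0-6(w=4) 3-4(w=1) 3-5(w=2)

step 1: add edge 3-4 (w=1); MST = {3-4(w=1)}
step 2: add edge 3-5 (w=2); MST = {3-4(w=1) 3-5(w=2)}
step 3: add edge 0-6 (w=4); MST = {0-6(w=4) 3-4(w=1) 3-5(w=2)}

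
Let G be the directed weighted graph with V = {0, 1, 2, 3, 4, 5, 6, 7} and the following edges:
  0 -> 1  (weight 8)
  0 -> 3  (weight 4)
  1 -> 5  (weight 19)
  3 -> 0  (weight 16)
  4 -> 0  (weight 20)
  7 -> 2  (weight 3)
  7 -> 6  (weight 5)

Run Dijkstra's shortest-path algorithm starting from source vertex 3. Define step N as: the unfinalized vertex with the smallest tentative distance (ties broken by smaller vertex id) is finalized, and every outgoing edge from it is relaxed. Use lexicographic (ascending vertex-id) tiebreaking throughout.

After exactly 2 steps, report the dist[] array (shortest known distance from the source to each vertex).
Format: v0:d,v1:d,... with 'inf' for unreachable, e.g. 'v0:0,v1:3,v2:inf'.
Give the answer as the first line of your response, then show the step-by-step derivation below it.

v0:16,v1:24,v2:inf,v3:0,v4:inf,v5:inf,v6:inf,v7:inf

step 1: dist = v0:16,v1:inf,v2:inf,v3:0,v4:inf,v5:inf,v6:inf,v7:inf
step 2: dist = v0:16,v1:24,v2:inf,v3:0,v4:inf,v5:inf,v6:inf,v7:inf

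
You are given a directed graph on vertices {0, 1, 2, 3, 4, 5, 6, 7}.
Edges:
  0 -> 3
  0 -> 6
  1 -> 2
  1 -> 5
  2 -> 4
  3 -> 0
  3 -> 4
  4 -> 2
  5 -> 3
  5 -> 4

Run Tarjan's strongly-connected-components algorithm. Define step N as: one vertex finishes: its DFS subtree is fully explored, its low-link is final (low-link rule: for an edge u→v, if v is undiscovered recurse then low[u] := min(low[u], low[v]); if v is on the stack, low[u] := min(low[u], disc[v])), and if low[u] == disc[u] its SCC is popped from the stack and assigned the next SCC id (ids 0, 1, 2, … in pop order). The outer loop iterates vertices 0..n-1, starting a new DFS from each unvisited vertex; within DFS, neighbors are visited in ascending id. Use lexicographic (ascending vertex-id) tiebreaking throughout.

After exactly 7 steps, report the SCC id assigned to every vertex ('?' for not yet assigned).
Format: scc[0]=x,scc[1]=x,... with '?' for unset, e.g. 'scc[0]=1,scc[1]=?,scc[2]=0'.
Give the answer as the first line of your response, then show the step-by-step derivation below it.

scc[0]=2,scc[1]=4,scc[2]=0,scc[3]=2,scc[4]=0,scc[5]=3,scc[6]=1,scc[7]=?

step 1: low=(low[0]=0,low[1]=?,low[2]=2,low[3]=0,low[4]=2,low[5]=?,low[6]=?,low[7]=?); scc=(scc[0]=?,scc[1]=?,scc[2]=?,scc[3]=?,scc[4]=?,scc[5]=?,scc[6]=?,scc[7]=?)
step 2: low=(low[0]=0,low[1]=?,low[2]=2,low[3]=0,low[4]=2,low[5]=?,low[6]=?,low[7]=?); scc=(scc[0]=?,scc[1]=?,scc[2]=0,scc[3]=?,scc[4]=0,scc[5]=?,scc[6]=?,scc[7]=?)
step 3: low=(low[0]=0,low[1]=?,low[2]=2,low[3]=0,low[4]=2,low[5]=?,low[6]=?,low[7]=?); scc=(scc[0]=?,scc[1]=?,scc[2]=0,scc[3]=?,scc[4]=0,scc[5]=?,scc[6]=?,scc[7]=?)
step 4: low=(low[0]=0,low[1]=?,low[2]=2,low[3]=0,low[4]=2,low[5]=?,low[6]=4,low[7]=?); scc=(scc[0]=?,scc[1]=?,scc[2]=0,scc[3]=?,scc[4]=0,scc[5]=?,scc[6]=1,scc[7]=?)
step 5: low=(low[0]=0,low[1]=?,low[2]=2,low[3]=0,low[4]=2,low[5]=?,low[6]=4,low[7]=?); scc=(scc[0]=2,scc[1]=?,scc[2]=0,scc[3]=2,scc[4]=0,scc[5]=?,scc[6]=1,scc[7]=?)
step 6: low=(low[0]=0,low[1]=5,low[2]=2,low[3]=0,low[4]=2,low[5]=6,low[6]=4,low[7]=?); scc=(scc[0]=2,scc[1]=?,scc[2]=0,scc[3]=2,scc[4]=0,scc[5]=3,scc[6]=1,scc[7]=?)
step 7: low=(low[0]=0,low[1]=5,low[2]=2,low[3]=0,low[4]=2,low[5]=6,low[6]=4,low[7]=?); scc=(scc[0]=2,scc[1]=4,scc[2]=0,scc[3]=2,scc[4]=0,scc[5]=3,scc[6]=1,scc[7]=?)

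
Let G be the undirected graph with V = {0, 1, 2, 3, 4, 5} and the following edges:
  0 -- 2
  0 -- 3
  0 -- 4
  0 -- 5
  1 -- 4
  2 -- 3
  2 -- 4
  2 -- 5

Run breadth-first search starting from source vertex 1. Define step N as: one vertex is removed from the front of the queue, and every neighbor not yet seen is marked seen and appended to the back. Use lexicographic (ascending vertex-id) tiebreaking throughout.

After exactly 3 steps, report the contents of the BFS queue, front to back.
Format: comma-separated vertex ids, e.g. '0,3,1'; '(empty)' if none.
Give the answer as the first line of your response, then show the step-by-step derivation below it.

2,3,5

step 1: dequeue 1; queue=[4]; order=1
step 2: dequeue 4; queue=[0,2]; order=1,4
step 3: dequeue 0; queue=[2,3,5]; order=1,4,0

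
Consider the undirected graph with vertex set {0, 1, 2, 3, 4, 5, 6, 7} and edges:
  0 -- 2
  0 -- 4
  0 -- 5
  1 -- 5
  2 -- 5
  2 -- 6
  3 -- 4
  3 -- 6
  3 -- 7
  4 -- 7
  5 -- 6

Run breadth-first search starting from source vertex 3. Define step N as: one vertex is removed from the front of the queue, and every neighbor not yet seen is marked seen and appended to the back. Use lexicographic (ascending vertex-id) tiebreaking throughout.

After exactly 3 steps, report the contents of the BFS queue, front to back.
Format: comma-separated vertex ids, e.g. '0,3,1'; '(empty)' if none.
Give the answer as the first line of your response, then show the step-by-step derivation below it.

7,0,2,5

step 1: dequeue 3; queue=[4,6,7]; order=3
step 2: dequeue 4; queue=[6,7,0]; order=3,4
step 3: dequeue 6; queue=[7,0,2,5]; order=3,4,6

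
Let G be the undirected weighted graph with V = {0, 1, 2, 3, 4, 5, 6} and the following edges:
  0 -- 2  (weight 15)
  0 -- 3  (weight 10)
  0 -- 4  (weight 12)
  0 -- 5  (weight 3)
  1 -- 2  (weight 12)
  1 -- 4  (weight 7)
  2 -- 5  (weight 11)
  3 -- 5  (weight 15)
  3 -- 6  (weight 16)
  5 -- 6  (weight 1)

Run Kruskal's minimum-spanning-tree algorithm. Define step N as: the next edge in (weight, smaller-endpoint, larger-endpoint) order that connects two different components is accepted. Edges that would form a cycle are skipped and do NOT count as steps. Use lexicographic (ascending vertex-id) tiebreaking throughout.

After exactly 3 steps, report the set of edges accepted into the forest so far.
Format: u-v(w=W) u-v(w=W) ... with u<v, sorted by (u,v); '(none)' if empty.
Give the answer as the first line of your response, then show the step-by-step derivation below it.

0-5(w=3) 1-4(w=7) 5-6(w=1)

step 1: add edge 5-6 (w=1); MST = {5-6(w=1)}
step 2: add edge 0-5 (w=3); MST = {0-5(w=3) 5-6(w=1)}
step 3: add edge 1-4 (w=7); MST = {0-5(w=3) 1-4(w=7) 5-6(w=1)}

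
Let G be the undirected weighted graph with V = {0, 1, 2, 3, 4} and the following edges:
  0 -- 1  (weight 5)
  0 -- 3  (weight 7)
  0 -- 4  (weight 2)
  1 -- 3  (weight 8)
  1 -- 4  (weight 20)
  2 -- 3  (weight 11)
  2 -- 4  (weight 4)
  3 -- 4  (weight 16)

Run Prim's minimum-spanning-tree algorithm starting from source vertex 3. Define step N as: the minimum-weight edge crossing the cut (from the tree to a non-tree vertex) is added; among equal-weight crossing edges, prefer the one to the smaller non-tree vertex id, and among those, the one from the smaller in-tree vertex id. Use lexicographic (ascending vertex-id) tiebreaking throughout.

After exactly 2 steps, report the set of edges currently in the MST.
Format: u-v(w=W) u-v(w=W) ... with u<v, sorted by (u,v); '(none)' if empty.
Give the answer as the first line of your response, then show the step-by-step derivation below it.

0-3(w=7) 0-4(w=2)

step 1: add edge 0-3 (w=7); MST = {0-3(w=7)}
step 2: add edge 0-4 (w=2); MST = {0-3(w=7) 0-4(w=2)}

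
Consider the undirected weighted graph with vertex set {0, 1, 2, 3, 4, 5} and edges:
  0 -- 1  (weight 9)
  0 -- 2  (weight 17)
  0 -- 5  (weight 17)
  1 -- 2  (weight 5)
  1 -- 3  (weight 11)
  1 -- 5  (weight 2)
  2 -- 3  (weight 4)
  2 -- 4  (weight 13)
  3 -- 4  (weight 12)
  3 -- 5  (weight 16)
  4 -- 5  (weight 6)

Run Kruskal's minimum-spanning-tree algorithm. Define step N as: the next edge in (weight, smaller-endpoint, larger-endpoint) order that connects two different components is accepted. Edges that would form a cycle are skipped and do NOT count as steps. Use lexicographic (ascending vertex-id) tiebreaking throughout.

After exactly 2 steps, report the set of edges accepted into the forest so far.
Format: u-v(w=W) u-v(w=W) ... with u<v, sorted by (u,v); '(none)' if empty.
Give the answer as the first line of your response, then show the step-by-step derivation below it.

1-5(w=2) 2-3(w=4)

step 1: add edge 1-5 (w=2); MST = {1-5(w=2)}
step 2: add edge 2-3 (w=4); MST = {1-5(w=2) 2-3(w=4)}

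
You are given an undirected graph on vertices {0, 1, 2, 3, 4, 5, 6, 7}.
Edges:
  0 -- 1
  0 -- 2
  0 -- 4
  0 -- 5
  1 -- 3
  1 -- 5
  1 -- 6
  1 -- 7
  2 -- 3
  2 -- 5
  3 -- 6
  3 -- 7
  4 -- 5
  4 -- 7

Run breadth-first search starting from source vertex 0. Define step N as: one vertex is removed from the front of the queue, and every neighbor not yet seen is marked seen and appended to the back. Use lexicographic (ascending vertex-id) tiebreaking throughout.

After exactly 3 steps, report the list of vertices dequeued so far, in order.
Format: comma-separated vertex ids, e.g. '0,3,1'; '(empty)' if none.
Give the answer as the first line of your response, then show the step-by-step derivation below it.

0,1,2

step 1: dequeue 0; queue=[1,2,4,5]; order=0
step 2: dequeue 1; queue=[2,4,5,3,6,7]; order=0,1
step 3: dequeue 2; queue=[4,5,3,6,7]; order=0,1,2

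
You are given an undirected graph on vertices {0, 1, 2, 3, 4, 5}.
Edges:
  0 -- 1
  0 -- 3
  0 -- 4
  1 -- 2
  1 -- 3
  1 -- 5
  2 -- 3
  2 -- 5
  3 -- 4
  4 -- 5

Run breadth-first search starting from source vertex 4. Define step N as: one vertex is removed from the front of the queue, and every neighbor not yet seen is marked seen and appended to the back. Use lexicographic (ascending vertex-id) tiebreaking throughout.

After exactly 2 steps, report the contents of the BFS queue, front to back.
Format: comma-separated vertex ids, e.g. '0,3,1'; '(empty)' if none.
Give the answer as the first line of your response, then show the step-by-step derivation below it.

3,5,1

step 1: dequeue 4; queue=[0,3,5]; order=4
step 2: dequeue 0; queue=[3,5,1]; order=4,0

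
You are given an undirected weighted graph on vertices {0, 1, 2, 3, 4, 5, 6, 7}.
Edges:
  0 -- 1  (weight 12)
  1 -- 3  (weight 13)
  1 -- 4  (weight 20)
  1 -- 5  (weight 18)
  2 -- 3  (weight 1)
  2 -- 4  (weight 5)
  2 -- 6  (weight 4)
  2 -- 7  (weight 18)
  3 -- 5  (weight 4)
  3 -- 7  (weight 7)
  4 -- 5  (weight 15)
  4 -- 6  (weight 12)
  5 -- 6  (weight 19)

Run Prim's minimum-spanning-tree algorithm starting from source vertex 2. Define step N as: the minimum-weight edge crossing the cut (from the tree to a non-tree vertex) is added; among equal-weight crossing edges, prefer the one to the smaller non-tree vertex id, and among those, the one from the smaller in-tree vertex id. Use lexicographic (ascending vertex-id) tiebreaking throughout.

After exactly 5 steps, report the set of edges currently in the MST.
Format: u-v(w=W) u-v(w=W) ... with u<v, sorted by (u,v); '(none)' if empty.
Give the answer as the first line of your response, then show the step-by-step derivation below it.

2-3(w=1) 2-4(w=5) 2-6(w=4) 3-5(w=4) 3-7(w=7)

step 1: add edge 2-3 (w=1); MST = {2-3(w=1)}
step 2: add edge 3-5 (w=4); MST = {2-3(w=1) 3-5(w=4)}
step 3: add edge 2-6 (w=4); MST = {2-3(w=1) 2-6(w=4) 3-5(w=4)}
step 4: add edge 2-4 (w=5); MST = {2-3(w=1) 2-4(w=5) 2-6(w=4) 3-5(w=4)}
step 5: add edge 3-7 (w=7); MST = {2-3(w=1) 2-4(w=5) 2-6(w=4) 3-5(w=4) 3-7(w=7)}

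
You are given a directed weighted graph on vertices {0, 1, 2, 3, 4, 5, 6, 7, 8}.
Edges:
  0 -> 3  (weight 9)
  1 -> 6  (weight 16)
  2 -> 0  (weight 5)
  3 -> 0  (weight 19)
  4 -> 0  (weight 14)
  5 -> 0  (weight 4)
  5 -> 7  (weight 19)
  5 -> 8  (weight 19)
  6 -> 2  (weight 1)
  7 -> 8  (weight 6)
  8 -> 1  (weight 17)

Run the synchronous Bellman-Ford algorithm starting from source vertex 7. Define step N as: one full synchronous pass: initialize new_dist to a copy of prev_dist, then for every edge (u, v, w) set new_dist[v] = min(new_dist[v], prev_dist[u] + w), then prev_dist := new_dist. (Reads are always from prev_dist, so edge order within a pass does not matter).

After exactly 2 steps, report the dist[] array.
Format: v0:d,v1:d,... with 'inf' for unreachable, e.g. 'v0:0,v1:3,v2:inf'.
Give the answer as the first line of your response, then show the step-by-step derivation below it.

v0:inf,v1:23,v2:inf,v3:inf,v4:inf,v5:inf,v6:inf,v7:0,v8:6

step 1: dist = v0:inf,v1:inf,v2:inf,v3:inf,v4:inf,v5:inf,v6:inf,v7:0,v8:6
step 2: dist = v0:inf,v1:23,v2:inf,v3:inf,v4:inf,v5:inf,v6:inf,v7:0,v8:6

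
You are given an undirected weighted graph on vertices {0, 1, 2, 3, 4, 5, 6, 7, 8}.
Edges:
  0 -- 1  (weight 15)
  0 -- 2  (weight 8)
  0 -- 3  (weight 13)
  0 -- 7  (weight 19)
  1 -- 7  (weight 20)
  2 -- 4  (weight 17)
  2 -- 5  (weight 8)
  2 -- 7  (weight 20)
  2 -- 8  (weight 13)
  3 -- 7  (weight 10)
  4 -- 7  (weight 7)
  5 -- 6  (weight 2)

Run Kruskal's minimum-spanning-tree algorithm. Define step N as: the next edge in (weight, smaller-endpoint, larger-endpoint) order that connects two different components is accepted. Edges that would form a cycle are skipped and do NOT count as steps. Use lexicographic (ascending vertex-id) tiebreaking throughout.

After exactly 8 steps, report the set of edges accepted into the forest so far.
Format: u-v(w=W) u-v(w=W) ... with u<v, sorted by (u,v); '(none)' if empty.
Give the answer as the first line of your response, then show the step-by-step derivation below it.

0-1(w=15) 0-2(w=8) 0-3(w=13) 2-5(w=8) 2-8(w=13) 3-7(w=10) 4-7(w=7) 5-6(w=2)

step 1: add edge 5-6 (w=2); MST = {5-6(w=2)}
step 2: add edge 4-7 (w=7); MST = {4-7(w=7) 5-6(w=2)}
step 3: add edge 0-2 (w=8); MST = {0-2(w=8) 4-7(w=7) 5-6(w=2)}
step 4: add edge 2-5 (w=8); MST = {0-2(w=8) 2-5(w=8) 4-7(w=7) 5-6(w=2)}
step 5: add edge 3-7 (w=10); MST = {0-2(w=8) 2-5(w=8) 3-7(w=10) 4-7(w=7) 5-6(w=2)}
step 6: add edge 0-3 (w=13); MST = {0-2(w=8) 0-3(w=13) 2-5(w=8) 3-7(w=10) 4-7(w=7) 5-6(w=2)}
step 7: add edge 2-8 (w=13); MST = {0-2(w=8) 0-3(w=13) 2-5(w=8) 2-8(w=13) 3-7(w=10) 4-7(w=7) 5-6(w=2)}
step 8: add edge 0-1 (w=15); MST = {0-1(w=15) 0-2(w=8) 0-3(w=13) 2-5(w=8) 2-8(w=13) 3-7(w=10) 4-7(w=7) 5-6(w=2)}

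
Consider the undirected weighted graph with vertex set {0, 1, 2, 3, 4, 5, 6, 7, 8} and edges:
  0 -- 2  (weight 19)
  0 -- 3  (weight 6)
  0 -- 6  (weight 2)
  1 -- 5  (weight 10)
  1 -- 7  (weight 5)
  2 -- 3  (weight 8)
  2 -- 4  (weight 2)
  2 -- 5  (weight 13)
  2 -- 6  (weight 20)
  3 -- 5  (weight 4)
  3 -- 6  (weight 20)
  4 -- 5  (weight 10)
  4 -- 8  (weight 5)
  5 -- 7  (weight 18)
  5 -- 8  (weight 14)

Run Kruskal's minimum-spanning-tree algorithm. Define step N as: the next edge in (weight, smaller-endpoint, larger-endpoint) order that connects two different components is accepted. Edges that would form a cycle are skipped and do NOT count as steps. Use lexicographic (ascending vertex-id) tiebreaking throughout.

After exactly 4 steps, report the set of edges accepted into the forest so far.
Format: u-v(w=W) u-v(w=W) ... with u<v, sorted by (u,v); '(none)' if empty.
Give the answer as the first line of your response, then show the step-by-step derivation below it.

0-6(w=2) 1-7(w=5) 2-4(w=2) 3-5(w=4)

step 1: add edge 0-6 (w=2); MST = {0-6(w=2)}
step 2: add edge 2-4 (w=2); MST = {0-6(w=2) 2-4(w=2)}
step 3: add edge 3-5 (w=4); MST = {0-6(w=2) 2-4(w=2) 3-5(w=4)}
step 4: add edge 1-7 (w=5); MST = {0-6(w=2) 1-7(w=5) 2-4(w=2) 3-5(w=4)}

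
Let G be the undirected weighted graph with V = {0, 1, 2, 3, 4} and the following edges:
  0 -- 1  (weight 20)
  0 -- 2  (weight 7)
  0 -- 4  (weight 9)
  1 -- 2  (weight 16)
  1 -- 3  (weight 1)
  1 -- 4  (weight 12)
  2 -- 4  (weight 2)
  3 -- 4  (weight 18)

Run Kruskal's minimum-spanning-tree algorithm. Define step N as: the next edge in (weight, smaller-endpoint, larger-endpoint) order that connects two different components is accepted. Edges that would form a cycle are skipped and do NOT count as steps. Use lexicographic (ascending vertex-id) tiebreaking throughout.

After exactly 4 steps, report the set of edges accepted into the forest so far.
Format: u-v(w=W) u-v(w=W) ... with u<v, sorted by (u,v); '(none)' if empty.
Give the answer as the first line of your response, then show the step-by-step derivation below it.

0-2(w=7) 1-3(w=1) 1-4(w=12) 2-4(w=2)

step 1: add edge 1-3 (w=1); MST = {1-3(w=1)}
step 2: add edge 2-4 (w=2); MST = {1-3(w=1) 2-4(w=2)}
step 3: add edge 0-2 (w=7); MST = {0-2(w=7) 1-3(w=1) 2-4(w=2)}
step 4: add edge 1-4 (w=12); MST = {0-2(w=7) 1-3(w=1) 1-4(w=12) 2-4(w=2)}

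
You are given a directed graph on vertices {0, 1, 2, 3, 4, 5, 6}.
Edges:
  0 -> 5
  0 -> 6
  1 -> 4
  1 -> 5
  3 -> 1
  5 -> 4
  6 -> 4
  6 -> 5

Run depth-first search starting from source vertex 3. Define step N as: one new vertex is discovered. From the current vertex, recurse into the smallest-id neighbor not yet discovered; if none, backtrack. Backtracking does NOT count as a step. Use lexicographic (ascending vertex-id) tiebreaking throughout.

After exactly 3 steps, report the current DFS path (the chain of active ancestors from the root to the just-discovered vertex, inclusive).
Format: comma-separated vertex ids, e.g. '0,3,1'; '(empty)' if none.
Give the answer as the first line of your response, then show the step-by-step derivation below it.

3,1,4

step 1: discover 3; path=3; order=3
step 2: discover 1; path=3>1; order=3,1
step 3: discover 4; path=3>1>4; order=3,1,4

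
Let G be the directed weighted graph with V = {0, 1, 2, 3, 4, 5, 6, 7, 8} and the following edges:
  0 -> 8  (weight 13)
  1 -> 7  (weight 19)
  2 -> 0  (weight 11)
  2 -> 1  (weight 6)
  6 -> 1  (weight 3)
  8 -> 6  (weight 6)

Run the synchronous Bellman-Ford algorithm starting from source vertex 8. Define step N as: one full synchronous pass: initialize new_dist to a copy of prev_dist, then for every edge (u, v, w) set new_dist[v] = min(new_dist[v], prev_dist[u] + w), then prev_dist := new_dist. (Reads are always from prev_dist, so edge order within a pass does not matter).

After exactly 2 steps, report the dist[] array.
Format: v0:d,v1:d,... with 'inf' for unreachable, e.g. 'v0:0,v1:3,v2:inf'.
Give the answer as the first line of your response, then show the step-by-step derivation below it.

v0:inf,v1:9,v2:inf,v3:inf,v4:inf,v5:inf,v6:6,v7:inf,v8:0

step 1: dist = v0:inf,v1:inf,v2:inf,v3:inf,v4:inf,v5:inf,v6:6,v7:inf,v8:0
step 2: dist = v0:inf,v1:9,v2:inf,v3:inf,v4:inf,v5:inf,v6:6,v7:inf,v8:0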